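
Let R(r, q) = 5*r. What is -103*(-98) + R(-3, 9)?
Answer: 10079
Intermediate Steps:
-103*(-98) + R(-3, 9) = -103*(-98) + 5*(-3) = 10094 - 15 = 10079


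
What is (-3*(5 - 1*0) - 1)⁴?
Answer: 65536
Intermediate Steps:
(-3*(5 - 1*0) - 1)⁴ = (-3*(5 + 0) - 1)⁴ = (-3*5 - 1)⁴ = (-15 - 1)⁴ = (-16)⁴ = 65536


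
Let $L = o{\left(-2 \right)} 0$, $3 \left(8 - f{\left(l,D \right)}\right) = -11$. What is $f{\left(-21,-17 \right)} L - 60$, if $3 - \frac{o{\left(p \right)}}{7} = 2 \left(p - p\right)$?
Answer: $-60$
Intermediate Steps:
$f{\left(l,D \right)} = \frac{35}{3}$ ($f{\left(l,D \right)} = 8 - - \frac{11}{3} = 8 + \frac{11}{3} = \frac{35}{3}$)
$o{\left(p \right)} = 21$ ($o{\left(p \right)} = 21 - 7 \cdot 2 \left(p - p\right) = 21 - 7 \cdot 2 \cdot 0 = 21 - 0 = 21 + 0 = 21$)
$L = 0$ ($L = 21 \cdot 0 = 0$)
$f{\left(-21,-17 \right)} L - 60 = \frac{35}{3} \cdot 0 - 60 = 0 - 60 = -60$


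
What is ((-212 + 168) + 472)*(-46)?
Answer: -19688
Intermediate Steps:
((-212 + 168) + 472)*(-46) = (-44 + 472)*(-46) = 428*(-46) = -19688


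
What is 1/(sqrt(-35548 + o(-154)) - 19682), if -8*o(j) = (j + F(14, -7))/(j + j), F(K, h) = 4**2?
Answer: -24248224/477297339973 - 4*I*sqrt(3372230785)/477297339973 ≈ -5.0803e-5 - 4.8666e-7*I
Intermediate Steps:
F(K, h) = 16
o(j) = -(16 + j)/(16*j) (o(j) = -(j + 16)/(8*(j + j)) = -(16 + j)/(8*(2*j)) = -(16 + j)*1/(2*j)/8 = -(16 + j)/(16*j))
1/(sqrt(-35548 + o(-154)) - 19682) = 1/(sqrt(-35548 + (1/16)*(-16 - 1*(-154))/(-154)) - 19682) = 1/(sqrt(-35548 + (1/16)*(-1/154)*(-16 + 154)) - 19682) = 1/(sqrt(-35548 + (1/16)*(-1/154)*138) - 19682) = 1/(sqrt(-35548 - 69/1232) - 19682) = 1/(sqrt(-43795205/1232) - 19682) = 1/(I*sqrt(3372230785)/308 - 19682) = 1/(-19682 + I*sqrt(3372230785)/308)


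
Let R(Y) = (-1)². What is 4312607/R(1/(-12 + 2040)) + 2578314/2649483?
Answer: 3808727170165/883161 ≈ 4.3126e+6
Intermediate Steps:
R(Y) = 1
4312607/R(1/(-12 + 2040)) + 2578314/2649483 = 4312607/1 + 2578314/2649483 = 4312607*1 + 2578314*(1/2649483) = 4312607 + 859438/883161 = 3808727170165/883161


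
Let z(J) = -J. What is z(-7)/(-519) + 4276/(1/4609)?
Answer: 10228495589/519 ≈ 1.9708e+7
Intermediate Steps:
z(-7)/(-519) + 4276/(1/4609) = -1*(-7)/(-519) + 4276/(1/4609) = 7*(-1/519) + 4276/(1/4609) = -7/519 + 4276*4609 = -7/519 + 19708084 = 10228495589/519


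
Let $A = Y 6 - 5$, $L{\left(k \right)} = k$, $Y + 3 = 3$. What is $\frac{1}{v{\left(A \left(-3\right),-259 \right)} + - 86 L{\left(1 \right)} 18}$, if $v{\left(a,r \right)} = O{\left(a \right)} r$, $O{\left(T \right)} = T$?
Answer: $- \frac{1}{5433} \approx -0.00018406$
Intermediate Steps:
$Y = 0$ ($Y = -3 + 3 = 0$)
$A = -5$ ($A = 0 \cdot 6 - 5 = 0 - 5 = -5$)
$v{\left(a,r \right)} = a r$
$\frac{1}{v{\left(A \left(-3\right),-259 \right)} + - 86 L{\left(1 \right)} 18} = \frac{1}{\left(-5\right) \left(-3\right) \left(-259\right) + \left(-86\right) 1 \cdot 18} = \frac{1}{15 \left(-259\right) - 1548} = \frac{1}{-3885 - 1548} = \frac{1}{-5433} = - \frac{1}{5433}$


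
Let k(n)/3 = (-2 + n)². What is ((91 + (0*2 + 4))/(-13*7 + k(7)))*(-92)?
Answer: 2185/4 ≈ 546.25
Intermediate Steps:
k(n) = 3*(-2 + n)²
((91 + (0*2 + 4))/(-13*7 + k(7)))*(-92) = ((91 + (0*2 + 4))/(-13*7 + 3*(-2 + 7)²))*(-92) = ((91 + (0 + 4))/(-91 + 3*5²))*(-92) = ((91 + 4)/(-91 + 3*25))*(-92) = (95/(-91 + 75))*(-92) = (95/(-16))*(-92) = (95*(-1/16))*(-92) = -95/16*(-92) = 2185/4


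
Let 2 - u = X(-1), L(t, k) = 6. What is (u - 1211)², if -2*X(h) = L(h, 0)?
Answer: 1454436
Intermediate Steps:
X(h) = -3 (X(h) = -½*6 = -3)
u = 5 (u = 2 - 1*(-3) = 2 + 3 = 5)
(u - 1211)² = (5 - 1211)² = (-1206)² = 1454436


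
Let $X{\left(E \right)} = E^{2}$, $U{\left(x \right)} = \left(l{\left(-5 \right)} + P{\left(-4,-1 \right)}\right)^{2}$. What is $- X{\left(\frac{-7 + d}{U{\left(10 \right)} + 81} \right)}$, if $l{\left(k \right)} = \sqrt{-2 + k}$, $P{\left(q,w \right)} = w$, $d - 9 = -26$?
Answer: $- \frac{576 i}{300 \sqrt{7} + 5597 i} \approx -0.10088 - 0.014307 i$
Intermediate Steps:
$d = -17$ ($d = 9 - 26 = -17$)
$U{\left(x \right)} = \left(-1 + i \sqrt{7}\right)^{2}$ ($U{\left(x \right)} = \left(\sqrt{-2 - 5} - 1\right)^{2} = \left(\sqrt{-7} - 1\right)^{2} = \left(i \sqrt{7} - 1\right)^{2} = \left(-1 + i \sqrt{7}\right)^{2}$)
$- X{\left(\frac{-7 + d}{U{\left(10 \right)} + 81} \right)} = - \left(\frac{-7 - 17}{\left(1 - i \sqrt{7}\right)^{2} + 81}\right)^{2} = - \left(- \frac{24}{81 + \left(1 - i \sqrt{7}\right)^{2}}\right)^{2} = - \frac{576}{\left(81 + \left(1 - i \sqrt{7}\right)^{2}\right)^{2}}$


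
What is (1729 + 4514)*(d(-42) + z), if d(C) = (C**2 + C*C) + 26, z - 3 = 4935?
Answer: 53015556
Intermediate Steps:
z = 4938 (z = 3 + 4935 = 4938)
d(C) = 26 + 2*C**2 (d(C) = (C**2 + C**2) + 26 = 2*C**2 + 26 = 26 + 2*C**2)
(1729 + 4514)*(d(-42) + z) = (1729 + 4514)*((26 + 2*(-42)**2) + 4938) = 6243*((26 + 2*1764) + 4938) = 6243*((26 + 3528) + 4938) = 6243*(3554 + 4938) = 6243*8492 = 53015556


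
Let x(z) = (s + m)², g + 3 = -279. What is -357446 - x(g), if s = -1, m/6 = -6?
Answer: -358815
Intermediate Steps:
g = -282 (g = -3 - 279 = -282)
m = -36 (m = 6*(-6) = -36)
x(z) = 1369 (x(z) = (-1 - 36)² = (-37)² = 1369)
-357446 - x(g) = -357446 - 1*1369 = -357446 - 1369 = -358815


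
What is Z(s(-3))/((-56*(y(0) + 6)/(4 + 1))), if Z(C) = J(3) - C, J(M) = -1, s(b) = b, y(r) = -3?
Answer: -5/84 ≈ -0.059524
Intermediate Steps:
Z(C) = -1 - C
Z(s(-3))/((-56*(y(0) + 6)/(4 + 1))) = (-1 - 1*(-3))/((-56*(-3 + 6)/(4 + 1))) = (-1 + 3)/((-168/5)) = 2/((-168/5)) = 2/((-56*⅗)) = 2/(-168/5) = 2*(-5/168) = -5/84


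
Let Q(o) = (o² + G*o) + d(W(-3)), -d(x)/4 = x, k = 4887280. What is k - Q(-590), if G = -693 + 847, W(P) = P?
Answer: 4630028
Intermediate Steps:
d(x) = -4*x
G = 154
Q(o) = 12 + o² + 154*o (Q(o) = (o² + 154*o) - 4*(-3) = (o² + 154*o) + 12 = 12 + o² + 154*o)
k - Q(-590) = 4887280 - (12 + (-590)² + 154*(-590)) = 4887280 - (12 + 348100 - 90860) = 4887280 - 1*257252 = 4887280 - 257252 = 4630028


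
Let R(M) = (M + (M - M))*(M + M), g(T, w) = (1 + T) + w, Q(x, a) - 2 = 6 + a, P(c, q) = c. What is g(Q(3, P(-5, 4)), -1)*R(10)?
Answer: 600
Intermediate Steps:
Q(x, a) = 8 + a (Q(x, a) = 2 + (6 + a) = 8 + a)
g(T, w) = 1 + T + w
R(M) = 2*M**2 (R(M) = (M + 0)*(2*M) = M*(2*M) = 2*M**2)
g(Q(3, P(-5, 4)), -1)*R(10) = (1 + (8 - 5) - 1)*(2*10**2) = (1 + 3 - 1)*(2*100) = 3*200 = 600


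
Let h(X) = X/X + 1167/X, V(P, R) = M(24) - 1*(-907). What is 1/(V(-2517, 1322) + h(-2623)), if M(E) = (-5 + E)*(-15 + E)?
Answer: 2623/2829050 ≈ 0.00092717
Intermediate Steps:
M(E) = (-15 + E)*(-5 + E)
V(P, R) = 1078 (V(P, R) = (75 + 24² - 20*24) - 1*(-907) = (75 + 576 - 480) + 907 = 171 + 907 = 1078)
h(X) = 1 + 1167/X
1/(V(-2517, 1322) + h(-2623)) = 1/(1078 + (1167 - 2623)/(-2623)) = 1/(1078 - 1/2623*(-1456)) = 1/(1078 + 1456/2623) = 1/(2829050/2623) = 2623/2829050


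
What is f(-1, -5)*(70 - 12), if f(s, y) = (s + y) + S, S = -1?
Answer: -406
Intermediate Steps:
f(s, y) = -1 + s + y (f(s, y) = (s + y) - 1 = -1 + s + y)
f(-1, -5)*(70 - 12) = (-1 - 1 - 5)*(70 - 12) = -7*58 = -406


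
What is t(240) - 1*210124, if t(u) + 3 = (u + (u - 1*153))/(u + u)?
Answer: -33620211/160 ≈ -2.1013e+5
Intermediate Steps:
t(u) = -3 + (-153 + 2*u)/(2*u) (t(u) = -3 + (u + (u - 1*153))/(u + u) = -3 + (u + (u - 153))/((2*u)) = -3 + (u + (-153 + u))*(1/(2*u)) = -3 + (-153 + 2*u)*(1/(2*u)) = -3 + (-153 + 2*u)/(2*u))
t(240) - 1*210124 = (-2 - 153/2/240) - 1*210124 = (-2 - 153/2*1/240) - 210124 = (-2 - 51/160) - 210124 = -371/160 - 210124 = -33620211/160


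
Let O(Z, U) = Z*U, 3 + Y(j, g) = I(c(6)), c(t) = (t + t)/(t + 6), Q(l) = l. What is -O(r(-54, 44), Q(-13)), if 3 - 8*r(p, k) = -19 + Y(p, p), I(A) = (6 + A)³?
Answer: -2067/4 ≈ -516.75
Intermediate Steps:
c(t) = 2*t/(6 + t) (c(t) = (2*t)/(6 + t) = 2*t/(6 + t))
Y(j, g) = 340 (Y(j, g) = -3 + (6 + 2*6/(6 + 6))³ = -3 + (6 + 2*6/12)³ = -3 + (6 + 2*6*(1/12))³ = -3 + (6 + 1)³ = -3 + 7³ = -3 + 343 = 340)
r(p, k) = -159/4 (r(p, k) = 3/8 - (-19 + 340)/8 = 3/8 - ⅛*321 = 3/8 - 321/8 = -159/4)
O(Z, U) = U*Z
-O(r(-54, 44), Q(-13)) = -(-13)*(-159)/4 = -1*2067/4 = -2067/4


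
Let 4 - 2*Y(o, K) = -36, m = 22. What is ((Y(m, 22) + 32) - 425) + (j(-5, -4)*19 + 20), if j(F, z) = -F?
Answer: -258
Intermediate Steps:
Y(o, K) = 20 (Y(o, K) = 2 - 1/2*(-36) = 2 + 18 = 20)
((Y(m, 22) + 32) - 425) + (j(-5, -4)*19 + 20) = ((20 + 32) - 425) + (-1*(-5)*19 + 20) = (52 - 425) + (5*19 + 20) = -373 + (95 + 20) = -373 + 115 = -258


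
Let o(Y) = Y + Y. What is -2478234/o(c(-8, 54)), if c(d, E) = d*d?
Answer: -1239117/64 ≈ -19361.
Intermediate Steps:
c(d, E) = d²
o(Y) = 2*Y
-2478234/o(c(-8, 54)) = -2478234/(2*(-8)²) = -2478234/(2*64) = -2478234/128 = -2478234*1/128 = -1239117/64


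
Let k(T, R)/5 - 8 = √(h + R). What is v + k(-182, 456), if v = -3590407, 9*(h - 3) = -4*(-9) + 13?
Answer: -3590367 + 10*√1045/3 ≈ -3.5903e+6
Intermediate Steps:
h = 76/9 (h = 3 + (-4*(-9) + 13)/9 = 3 + (36 + 13)/9 = 3 + (⅑)*49 = 3 + 49/9 = 76/9 ≈ 8.4444)
k(T, R) = 40 + 5*√(76/9 + R)
v + k(-182, 456) = -3590407 + (40 + 5*√(76 + 9*456)/3) = -3590407 + (40 + 5*√(76 + 4104)/3) = -3590407 + (40 + 5*√4180/3) = -3590407 + (40 + 5*(2*√1045)/3) = -3590407 + (40 + 10*√1045/3) = -3590367 + 10*√1045/3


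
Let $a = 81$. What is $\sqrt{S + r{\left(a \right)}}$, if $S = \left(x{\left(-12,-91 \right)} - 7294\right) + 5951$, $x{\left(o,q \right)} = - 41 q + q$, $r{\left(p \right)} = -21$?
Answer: $2 \sqrt{569} \approx 47.707$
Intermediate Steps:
$x{\left(o,q \right)} = - 40 q$
$S = 2297$ ($S = \left(\left(-40\right) \left(-91\right) - 7294\right) + 5951 = \left(3640 - 7294\right) + 5951 = -3654 + 5951 = 2297$)
$\sqrt{S + r{\left(a \right)}} = \sqrt{2297 - 21} = \sqrt{2276} = 2 \sqrt{569}$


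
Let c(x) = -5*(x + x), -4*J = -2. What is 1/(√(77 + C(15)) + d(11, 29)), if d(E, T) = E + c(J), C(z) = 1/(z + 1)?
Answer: -32/219 + 4*√137/219 ≈ 0.067666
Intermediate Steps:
C(z) = 1/(1 + z)
J = ½ (J = -¼*(-2) = ½ ≈ 0.50000)
c(x) = -10*x
d(E, T) = -5 + E (d(E, T) = E - 10*½ = E - 5 = -5 + E)
1/(√(77 + C(15)) + d(11, 29)) = 1/(√(77 + 1/(1 + 15)) + (-5 + 11)) = 1/(√(77 + 1/16) + 6) = 1/(√(1233/16) + 6) = 1/(3*√137/4 + 6) = 1/(6 + 3*√137/4)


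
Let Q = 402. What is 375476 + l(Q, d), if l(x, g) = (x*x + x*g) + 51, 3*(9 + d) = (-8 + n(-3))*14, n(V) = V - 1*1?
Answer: 511001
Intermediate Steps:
n(V) = -1 + V (n(V) = V - 1 = -1 + V)
d = -65 (d = -9 + ((-8 + (-1 - 3))*14)/3 = -9 + ((-8 - 4)*14)/3 = -9 + (-12*14)/3 = -9 + (1/3)*(-168) = -9 - 56 = -65)
l(x, g) = 51 + x**2 + g*x (l(x, g) = (x**2 + g*x) + 51 = 51 + x**2 + g*x)
375476 + l(Q, d) = 375476 + (51 + 402**2 - 65*402) = 375476 + (51 + 161604 - 26130) = 375476 + 135525 = 511001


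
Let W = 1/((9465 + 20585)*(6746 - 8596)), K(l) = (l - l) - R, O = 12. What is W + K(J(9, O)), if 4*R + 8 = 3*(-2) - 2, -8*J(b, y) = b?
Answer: 222369999/55592500 ≈ 4.0000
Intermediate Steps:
J(b, y) = -b/8
R = -4 (R = -2 + (3*(-2) - 2)/4 = -2 + (-6 - 2)/4 = -2 + (¼)*(-8) = -2 - 2 = -4)
K(l) = 4 (K(l) = (l - l) - 1*(-4) = 0 + 4 = 4)
W = -1/55592500 (W = 1/(30050*(-1850)) = 1/(-55592500) = -1/55592500 ≈ -1.7988e-8)
W + K(J(9, O)) = -1/55592500 + 4 = 222369999/55592500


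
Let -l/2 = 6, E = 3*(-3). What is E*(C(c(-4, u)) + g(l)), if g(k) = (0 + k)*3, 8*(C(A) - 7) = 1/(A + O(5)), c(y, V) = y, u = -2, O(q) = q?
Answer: 2079/8 ≈ 259.88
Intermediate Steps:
E = -9
l = -12 (l = -2*6 = -12)
C(A) = 7 + 1/(8*(5 + A)) (C(A) = 7 + 1/(8*(A + 5)) = 7 + 1/(8*(5 + A)))
g(k) = 3*k (g(k) = k*3 = 3*k)
E*(C(c(-4, u)) + g(l)) = -9*((281 + 56*(-4))/(8*(5 - 4)) + 3*(-12)) = -9*((⅛)*(281 - 224)/1 - 36) = -9*((⅛)*1*57 - 36) = -9*(57/8 - 36) = -9*(-231/8) = 2079/8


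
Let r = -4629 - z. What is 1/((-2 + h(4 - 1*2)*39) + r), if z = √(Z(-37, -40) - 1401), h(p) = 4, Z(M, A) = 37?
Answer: I/(-4475*I + 2*√341) ≈ -0.00022345 + 1.8441e-6*I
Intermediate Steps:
z = 2*I*√341 (z = √(37 - 1401) = √(-1364) = 2*I*√341 ≈ 36.932*I)
r = -4629 - 2*I*√341 ≈ -4629.0 - 36.932*I
1/((-2 + h(4 - 1*2)*39) + r) = 1/((-2 + 4*39) + (-4629 - 2*I*√341)) = 1/((-2 + 156) + (-4629 - 2*I*√341)) = 1/(154 + (-4629 - 2*I*√341)) = 1/(-4475 - 2*I*√341)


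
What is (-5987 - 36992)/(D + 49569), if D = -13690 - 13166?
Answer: -42979/22713 ≈ -1.8923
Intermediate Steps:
D = -26856
(-5987 - 36992)/(D + 49569) = (-5987 - 36992)/(-26856 + 49569) = -42979/22713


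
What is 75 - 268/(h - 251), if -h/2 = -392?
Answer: 39707/533 ≈ 74.497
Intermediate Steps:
h = 784 (h = -2*(-392) = 784)
75 - 268/(h - 251) = 75 - 268/(784 - 251) = 75 - 268/533 = 39707/533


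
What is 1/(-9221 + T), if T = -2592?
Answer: -1/11813 ≈ -8.4652e-5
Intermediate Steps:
1/(-9221 + T) = 1/(-9221 - 2592) = 1/(-11813) = -1/11813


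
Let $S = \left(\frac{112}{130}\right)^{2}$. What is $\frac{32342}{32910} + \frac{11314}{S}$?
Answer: $\frac{393313431503}{25801440} \approx 15244.0$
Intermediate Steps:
$S = \frac{3136}{4225}$ ($S = \left(112 \cdot \frac{1}{130}\right)^{2} = \left(\frac{56}{65}\right)^{2} = \frac{3136}{4225} \approx 0.74225$)
$\frac{32342}{32910} + \frac{11314}{S} = \frac{32342}{32910} + \frac{11314}{\frac{3136}{4225}} = 32342 \cdot \frac{1}{32910} + 11314 \cdot \frac{4225}{3136} = \frac{16171}{16455} + \frac{23900825}{1568} = \frac{393313431503}{25801440}$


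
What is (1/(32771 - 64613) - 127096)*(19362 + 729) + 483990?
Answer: -27097560538741/10614 ≈ -2.5530e+9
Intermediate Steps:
(1/(32771 - 64613) - 127096)*(19362 + 729) + 483990 = (1/(-31842) - 127096)*20091 + 483990 = (-1/31842 - 127096)*20091 + 483990 = -4046990833/31842*20091 + 483990 = -27102697608601/10614 + 483990 = -27097560538741/10614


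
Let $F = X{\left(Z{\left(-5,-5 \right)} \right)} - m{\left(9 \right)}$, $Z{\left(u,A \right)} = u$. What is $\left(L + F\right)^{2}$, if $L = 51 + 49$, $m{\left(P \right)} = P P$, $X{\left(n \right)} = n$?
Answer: $196$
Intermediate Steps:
$m{\left(P \right)} = P^{2}$
$L = 100$
$F = -86$ ($F = -5 - 9^{2} = -5 - 81 = -86$)
$\left(L + F\right)^{2} = \left(100 - 86\right)^{2} = 14^{2} = 196$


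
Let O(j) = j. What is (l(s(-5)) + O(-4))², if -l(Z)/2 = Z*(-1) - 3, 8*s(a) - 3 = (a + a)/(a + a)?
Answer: 9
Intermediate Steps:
s(a) = ½ (s(a) = 3/8 + ((a + a)/(a + a))/8 = 3/8 + ((2*a)/((2*a)))/8 = 3/8 + ((2*a)*(1/(2*a)))/8 = 3/8 + (⅛)*1 = 3/8 + ⅛ = ½)
l(Z) = 6 + 2*Z (l(Z) = -2*(Z*(-1) - 3) = -2*(-Z - 3) = -2*(-3 - Z) = 6 + 2*Z)
(l(s(-5)) + O(-4))² = ((6 + 2*(½)) - 4)² = ((6 + 1) - 4)² = (7 - 4)² = 3² = 9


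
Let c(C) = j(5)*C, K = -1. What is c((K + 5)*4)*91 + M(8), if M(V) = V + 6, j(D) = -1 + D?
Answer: 5838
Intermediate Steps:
M(V) = 6 + V
c(C) = 4*C (c(C) = (-1 + 5)*C = 4*C)
c((K + 5)*4)*91 + M(8) = (4*((-1 + 5)*4))*91 + (6 + 8) = (4*(4*4))*91 + 14 = (4*16)*91 + 14 = 64*91 + 14 = 5824 + 14 = 5838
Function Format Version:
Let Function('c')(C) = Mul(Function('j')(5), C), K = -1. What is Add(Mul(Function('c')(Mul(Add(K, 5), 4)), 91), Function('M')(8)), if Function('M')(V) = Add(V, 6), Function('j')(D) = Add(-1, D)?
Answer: 5838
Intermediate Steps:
Function('M')(V) = Add(6, V)
Function('c')(C) = Mul(4, C) (Function('c')(C) = Mul(Add(-1, 5), C) = Mul(4, C))
Add(Mul(Function('c')(Mul(Add(K, 5), 4)), 91), Function('M')(8)) = Add(Mul(Mul(4, Mul(Add(-1, 5), 4)), 91), Add(6, 8)) = Add(Mul(Mul(4, Mul(4, 4)), 91), 14) = Add(Mul(Mul(4, 16), 91), 14) = Add(Mul(64, 91), 14) = Add(5824, 14) = 5838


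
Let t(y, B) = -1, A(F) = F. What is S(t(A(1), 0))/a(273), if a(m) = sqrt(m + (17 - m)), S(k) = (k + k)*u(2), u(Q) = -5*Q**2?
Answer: 40*sqrt(17)/17 ≈ 9.7014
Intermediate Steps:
S(k) = -40*k (S(k) = (k + k)*(-5*2**2) = (2*k)*(-5*4) = (2*k)*(-20) = -40*k)
a(m) = sqrt(17)
S(t(A(1), 0))/a(273) = (-40*(-1))/(sqrt(17)) = 40*(sqrt(17)/17) = 40*sqrt(17)/17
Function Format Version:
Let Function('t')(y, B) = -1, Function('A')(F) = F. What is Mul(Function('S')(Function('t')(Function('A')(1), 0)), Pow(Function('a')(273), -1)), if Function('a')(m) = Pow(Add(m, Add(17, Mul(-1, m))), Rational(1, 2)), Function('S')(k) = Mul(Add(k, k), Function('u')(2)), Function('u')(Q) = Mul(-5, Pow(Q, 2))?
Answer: Mul(Rational(40, 17), Pow(17, Rational(1, 2))) ≈ 9.7014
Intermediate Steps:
Function('S')(k) = Mul(-40, k) (Function('S')(k) = Mul(Add(k, k), Mul(-5, Pow(2, 2))) = Mul(Mul(2, k), Mul(-5, 4)) = Mul(Mul(2, k), -20) = Mul(-40, k))
Function('a')(m) = Pow(17, Rational(1, 2))
Mul(Function('S')(Function('t')(Function('A')(1), 0)), Pow(Function('a')(273), -1)) = Mul(Mul(-40, -1), Pow(Pow(17, Rational(1, 2)), -1)) = Mul(40, Mul(Rational(1, 17), Pow(17, Rational(1, 2)))) = Mul(Rational(40, 17), Pow(17, Rational(1, 2)))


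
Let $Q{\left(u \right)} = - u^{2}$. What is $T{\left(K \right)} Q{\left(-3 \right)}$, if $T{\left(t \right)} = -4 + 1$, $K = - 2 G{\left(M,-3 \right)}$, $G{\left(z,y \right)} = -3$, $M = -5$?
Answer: $27$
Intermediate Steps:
$K = 6$ ($K = \left(-2\right) \left(-3\right) = 6$)
$T{\left(t \right)} = -3$
$T{\left(K \right)} Q{\left(-3 \right)} = - 3 \left(- \left(-3\right)^{2}\right) = - 3 \left(\left(-1\right) 9\right) = \left(-3\right) \left(-9\right) = 27$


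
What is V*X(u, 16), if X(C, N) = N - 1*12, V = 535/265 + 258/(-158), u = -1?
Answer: 6464/4187 ≈ 1.5438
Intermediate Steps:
V = 1616/4187 (V = 535*(1/265) + 258*(-1/158) = 107/53 - 129/79 = 1616/4187 ≈ 0.38596)
X(C, N) = -12 + N (X(C, N) = N - 12 = -12 + N)
V*X(u, 16) = 1616*(-12 + 16)/4187 = (1616/4187)*4 = 6464/4187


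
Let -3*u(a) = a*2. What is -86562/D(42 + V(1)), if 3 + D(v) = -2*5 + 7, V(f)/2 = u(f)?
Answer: 14427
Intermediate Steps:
u(a) = -2*a/3 (u(a) = -a*2/3 = -2*a/3)
V(f) = -4*f/3 (V(f) = 2*(-2*f/3) = -4*f/3)
D(v) = -6 (D(v) = -3 + (-2*5 + 7) = -3 + (-10 + 7) = -3 - 3 = -6)
-86562/D(42 + V(1)) = -86562/(-6) = -86562*(-1/6) = 14427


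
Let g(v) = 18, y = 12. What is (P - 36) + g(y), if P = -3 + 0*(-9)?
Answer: -21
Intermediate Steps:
P = -3 (P = -3 + 0 = -3)
(P - 36) + g(y) = (-3 - 36) + 18 = -39 + 18 = -21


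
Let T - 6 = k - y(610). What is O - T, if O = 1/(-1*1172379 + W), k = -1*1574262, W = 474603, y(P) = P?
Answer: 1098903698015/697776 ≈ 1.5749e+6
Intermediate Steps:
k = -1574262
O = -1/697776 (O = 1/(-1*1172379 + 474603) = 1/(-1172379 + 474603) = 1/(-697776) = -1/697776 ≈ -1.4331e-6)
T = -1574866 (T = 6 + (-1574262 - 1*610) = 6 + (-1574262 - 610) = 6 - 1574872 = -1574866)
O - T = -1/697776 - 1*(-1574866) = -1/697776 + 1574866 = 1098903698015/697776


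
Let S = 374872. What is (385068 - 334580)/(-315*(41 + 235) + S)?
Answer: 12622/71983 ≈ 0.17535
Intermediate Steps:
(385068 - 334580)/(-315*(41 + 235) + S) = (385068 - 334580)/(-315*(41 + 235) + 374872) = 50488/(-315*276 + 374872) = 50488/(-86940 + 374872) = 50488/287932 = 50488*(1/287932) = 12622/71983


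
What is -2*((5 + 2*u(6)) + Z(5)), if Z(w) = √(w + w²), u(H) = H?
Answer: -34 - 2*√30 ≈ -44.954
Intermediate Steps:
-2*((5 + 2*u(6)) + Z(5)) = -2*((5 + 2*6) + √(5*(1 + 5))) = -2*((5 + 12) + √(5*6)) = -2*(17 + √30) = -34 - 2*√30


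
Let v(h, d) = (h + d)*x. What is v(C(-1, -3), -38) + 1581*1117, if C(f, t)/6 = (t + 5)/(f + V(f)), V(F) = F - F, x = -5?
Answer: 1766227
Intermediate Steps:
V(F) = 0
C(f, t) = 6*(5 + t)/f (C(f, t) = 6*((t + 5)/(f + 0)) = 6*((5 + t)/f) = 6*(5 + t)/f)
v(h, d) = -5*d - 5*h (v(h, d) = (h + d)*(-5) = (d + h)*(-5) = -5*d - 5*h)
v(C(-1, -3), -38) + 1581*1117 = (-5*(-38) - 30*(5 - 3)/(-1)) + 1581*1117 = (190 - 30*(-1)*2) + 1765977 = (190 - 5*(-12)) + 1765977 = (190 + 60) + 1765977 = 250 + 1765977 = 1766227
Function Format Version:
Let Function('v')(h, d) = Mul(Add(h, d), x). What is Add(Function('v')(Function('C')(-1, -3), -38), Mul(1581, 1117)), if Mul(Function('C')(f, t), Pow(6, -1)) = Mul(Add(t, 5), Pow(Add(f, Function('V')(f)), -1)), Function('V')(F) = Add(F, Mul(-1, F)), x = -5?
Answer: 1766227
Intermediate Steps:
Function('V')(F) = 0
Function('C')(f, t) = Mul(6, Pow(f, -1), Add(5, t)) (Function('C')(f, t) = Mul(6, Mul(Add(t, 5), Pow(Add(f, 0), -1))) = Mul(6, Mul(Add(5, t), Pow(f, -1))) = Mul(6, Mul(Pow(f, -1), Add(5, t))) = Mul(6, Pow(f, -1), Add(5, t)))
Function('v')(h, d) = Add(Mul(-5, d), Mul(-5, h)) (Function('v')(h, d) = Mul(Add(h, d), -5) = Mul(Add(d, h), -5) = Add(Mul(-5, d), Mul(-5, h)))
Add(Function('v')(Function('C')(-1, -3), -38), Mul(1581, 1117)) = Add(Add(Mul(-5, -38), Mul(-5, Mul(6, Pow(-1, -1), Add(5, -3)))), Mul(1581, 1117)) = Add(Add(190, Mul(-5, Mul(6, -1, 2))), 1765977) = Add(Add(190, Mul(-5, -12)), 1765977) = Add(Add(190, 60), 1765977) = Add(250, 1765977) = 1766227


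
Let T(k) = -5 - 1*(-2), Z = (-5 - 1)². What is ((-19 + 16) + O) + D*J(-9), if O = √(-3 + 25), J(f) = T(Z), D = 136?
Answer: -411 + √22 ≈ -406.31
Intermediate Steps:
Z = 36 (Z = (-6)² = 36)
T(k) = -3 (T(k) = -5 + 2 = -3)
J(f) = -3
O = √22 ≈ 4.6904
((-19 + 16) + O) + D*J(-9) = ((-19 + 16) + √22) + 136*(-3) = (-3 + √22) - 408 = -411 + √22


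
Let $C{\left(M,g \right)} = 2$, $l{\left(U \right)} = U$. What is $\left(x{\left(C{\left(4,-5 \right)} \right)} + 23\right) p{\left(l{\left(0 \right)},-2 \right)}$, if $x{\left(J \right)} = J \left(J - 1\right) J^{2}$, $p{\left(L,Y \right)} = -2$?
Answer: $-62$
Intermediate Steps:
$x{\left(J \right)} = J^{3} \left(-1 + J\right)$ ($x{\left(J \right)} = J \left(-1 + J\right) J^{2} = J J^{2} \left(-1 + J\right) = J^{3} \left(-1 + J\right)$)
$\left(x{\left(C{\left(4,-5 \right)} \right)} + 23\right) p{\left(l{\left(0 \right)},-2 \right)} = \left(2^{3} \left(-1 + 2\right) + 23\right) \left(-2\right) = \left(8 \cdot 1 + 23\right) \left(-2\right) = \left(8 + 23\right) \left(-2\right) = 31 \left(-2\right) = -62$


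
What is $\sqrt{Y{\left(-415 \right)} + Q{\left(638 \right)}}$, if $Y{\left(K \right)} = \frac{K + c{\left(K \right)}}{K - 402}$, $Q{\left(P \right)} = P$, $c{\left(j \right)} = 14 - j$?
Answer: $\frac{4 \sqrt{26615409}}{817} \approx 25.258$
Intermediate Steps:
$Y{\left(K \right)} = \frac{14}{-402 + K}$ ($Y{\left(K \right)} = \frac{K - \left(-14 + K\right)}{K - 402} = \frac{14}{-402 + K}$)
$\sqrt{Y{\left(-415 \right)} + Q{\left(638 \right)}} = \sqrt{\frac{14}{-402 - 415} + 638} = \sqrt{\frac{14}{-817} + 638} = \sqrt{14 \left(- \frac{1}{817}\right) + 638} = \sqrt{- \frac{14}{817} + 638} = \sqrt{\frac{521232}{817}} = \frac{4 \sqrt{26615409}}{817}$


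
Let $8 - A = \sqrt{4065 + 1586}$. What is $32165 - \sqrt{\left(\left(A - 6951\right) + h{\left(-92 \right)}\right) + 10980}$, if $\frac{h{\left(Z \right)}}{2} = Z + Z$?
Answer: $32165 - \sqrt{3669 - \sqrt{5651}} \approx 32105.0$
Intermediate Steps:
$h{\left(Z \right)} = 4 Z$ ($h{\left(Z \right)} = 2 \left(Z + Z\right) = 2 \cdot 2 Z = 4 Z$)
$A = 8 - \sqrt{5651}$ ($A = 8 - \sqrt{4065 + 1586} = 8 - \sqrt{5651} \approx -67.173$)
$32165 - \sqrt{\left(\left(A - 6951\right) + h{\left(-92 \right)}\right) + 10980} = 32165 - \sqrt{\left(\left(\left(8 - \sqrt{5651}\right) - 6951\right) + 4 \left(-92\right)\right) + 10980} = 32165 - \sqrt{\left(\left(-6943 - \sqrt{5651}\right) - 368\right) + 10980} = 32165 - \sqrt{\left(-7311 - \sqrt{5651}\right) + 10980} = 32165 - \sqrt{3669 - \sqrt{5651}}$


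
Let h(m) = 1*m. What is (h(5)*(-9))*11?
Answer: -495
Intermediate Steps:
h(m) = m
(h(5)*(-9))*11 = (5*(-9))*11 = -45*11 = -495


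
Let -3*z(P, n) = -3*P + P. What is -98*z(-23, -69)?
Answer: 4508/3 ≈ 1502.7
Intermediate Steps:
z(P, n) = 2*P/3 (z(P, n) = -(-3*P + P)/3 = -(-2)*P/3 = 2*P/3)
-98*z(-23, -69) = -196*(-23)/3 = -98*(-46/3) = 4508/3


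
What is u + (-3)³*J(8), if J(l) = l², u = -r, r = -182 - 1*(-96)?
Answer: -1642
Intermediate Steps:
r = -86 (r = -182 + 96 = -86)
u = 86 (u = -1*(-86) = 86)
u + (-3)³*J(8) = 86 + (-3)³*8² = 86 - 27*64 = 86 - 1728 = -1642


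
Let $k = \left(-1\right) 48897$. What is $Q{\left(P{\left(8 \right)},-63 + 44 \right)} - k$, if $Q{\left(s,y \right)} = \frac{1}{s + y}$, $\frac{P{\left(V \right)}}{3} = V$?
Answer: $\frac{244486}{5} \approx 48897.0$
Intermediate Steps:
$P{\left(V \right)} = 3 V$
$k = -48897$
$Q{\left(P{\left(8 \right)},-63 + 44 \right)} - k = \frac{1}{3 \cdot 8 + \left(-63 + 44\right)} - -48897 = \frac{1}{24 - 19} + 48897 = \frac{1}{5} + 48897 = \frac{244486}{5}$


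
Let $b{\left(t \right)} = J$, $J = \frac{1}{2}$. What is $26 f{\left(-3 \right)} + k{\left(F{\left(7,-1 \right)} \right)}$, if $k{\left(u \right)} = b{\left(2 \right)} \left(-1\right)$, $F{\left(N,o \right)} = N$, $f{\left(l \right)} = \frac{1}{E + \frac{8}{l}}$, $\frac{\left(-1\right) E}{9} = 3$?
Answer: $- \frac{245}{178} \approx -1.3764$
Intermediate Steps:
$J = \frac{1}{2} \approx 0.5$
$E = -27$ ($E = \left(-9\right) 3 = -27$)
$f{\left(l \right)} = \frac{1}{-27 + \frac{8}{l}}$
$b{\left(t \right)} = \frac{1}{2}$
$k{\left(u \right)} = - \frac{1}{2}$ ($k{\left(u \right)} = \frac{1}{2} \left(-1\right) = - \frac{1}{2}$)
$26 f{\left(-3 \right)} + k{\left(F{\left(7,-1 \right)} \right)} = 26 \left(\left(-1\right) \left(-3\right) \frac{1}{-8 + 27 \left(-3\right)}\right) - \frac{1}{2} = 26 \left(\left(-1\right) \left(-3\right) \frac{1}{-8 - 81}\right) - \frac{1}{2} = 26 \left(\left(-1\right) \left(-3\right) \frac{1}{-89}\right) - \frac{1}{2} = 26 \left(\left(-1\right) \left(-3\right) \left(- \frac{1}{89}\right)\right) - \frac{1}{2} = 26 \left(- \frac{3}{89}\right) - \frac{1}{2} = - \frac{78}{89} - \frac{1}{2} = - \frac{245}{178}$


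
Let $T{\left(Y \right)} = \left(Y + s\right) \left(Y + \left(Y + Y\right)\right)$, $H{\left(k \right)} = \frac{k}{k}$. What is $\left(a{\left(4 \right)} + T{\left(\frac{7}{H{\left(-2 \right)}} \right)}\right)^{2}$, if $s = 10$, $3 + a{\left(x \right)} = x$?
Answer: $128164$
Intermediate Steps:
$a{\left(x \right)} = -3 + x$
$H{\left(k \right)} = 1$
$T{\left(Y \right)} = 3 Y \left(10 + Y\right)$ ($T{\left(Y \right)} = \left(Y + 10\right) \left(Y + \left(Y + Y\right)\right) = \left(10 + Y\right) \left(Y + 2 Y\right) = \left(10 + Y\right) 3 Y = 3 Y \left(10 + Y\right)$)
$\left(a{\left(4 \right)} + T{\left(\frac{7}{H{\left(-2 \right)}} \right)}\right)^{2} = \left(\left(-3 + 4\right) + 3 \cdot \frac{7}{1} \left(10 + \frac{7}{1}\right)\right)^{2} = \left(1 + 3 \cdot 7 \cdot 1 \left(10 + 7 \cdot 1\right)\right)^{2} = \left(1 + 3 \cdot 7 \left(10 + 7\right)\right)^{2} = \left(1 + 3 \cdot 7 \cdot 17\right)^{2} = \left(1 + 357\right)^{2} = 358^{2} = 128164$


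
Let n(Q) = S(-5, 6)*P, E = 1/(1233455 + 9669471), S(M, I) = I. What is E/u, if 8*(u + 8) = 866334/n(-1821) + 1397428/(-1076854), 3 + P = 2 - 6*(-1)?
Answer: 10768540/422854425851291459 ≈ 2.5466e-11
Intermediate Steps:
P = 5 (P = -3 + (2 - 6*(-1)) = -3 + (2 + 6) = -3 + 8 = 5)
E = 1/10902926 ≈ 9.1718e-8
n(Q) = 30 (n(Q) = 6*5 = 30)
u = 77567145893/21537080 (u = -8 + (866334/30 + 1397428/(-1076854))/8 = -8 + (866334*(1/30) + 1397428*(-1/1076854))/8 = -8 + (144389/5 - 698714/538427)/8 = -8 + (1/8)*(77739442533/2692135) = -8 + 77739442533/21537080 = 77567145893/21537080 ≈ 3601.6)
E/u = 1/(10902926*(77567145893/21537080)) = (1/10902926)*(21537080/77567145893) = 10768540/422854425851291459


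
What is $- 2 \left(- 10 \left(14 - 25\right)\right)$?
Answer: $-220$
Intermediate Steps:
$- 2 \left(- 10 \left(14 - 25\right)\right) = - 2 \left(\left(-10\right) \left(-11\right)\right) = \left(-2\right) 110 = -220$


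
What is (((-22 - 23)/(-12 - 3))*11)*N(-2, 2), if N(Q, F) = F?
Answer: 66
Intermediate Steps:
(((-22 - 23)/(-12 - 3))*11)*N(-2, 2) = (((-22 - 23)/(-12 - 3))*11)*2 = (-45/(-15)*11)*2 = (-45*(-1/15)*11)*2 = (3*11)*2 = 33*2 = 66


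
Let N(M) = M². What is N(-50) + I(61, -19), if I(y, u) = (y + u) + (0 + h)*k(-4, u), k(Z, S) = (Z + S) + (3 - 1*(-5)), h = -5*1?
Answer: 2617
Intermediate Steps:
h = -5
k(Z, S) = 8 + S + Z (k(Z, S) = (S + Z) + (3 + 5) = (S + Z) + 8 = 8 + S + Z)
I(y, u) = -20 + y - 4*u (I(y, u) = (y + u) + (0 - 5)*(8 + u - 4) = (u + y) - 5*(4 + u) = (u + y) + (-20 - 5*u) = -20 + y - 4*u)
N(-50) + I(61, -19) = (-50)² + (-20 + 61 - 4*(-19)) = 2500 + (-20 + 61 + 76) = 2500 + 117 = 2617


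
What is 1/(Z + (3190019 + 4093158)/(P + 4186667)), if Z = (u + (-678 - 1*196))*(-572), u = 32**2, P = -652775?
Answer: -3533892/303200650423 ≈ -1.1655e-5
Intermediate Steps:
u = 1024
Z = -85800 (Z = (1024 + (-678 - 1*196))*(-572) = (1024 + (-678 - 196))*(-572) = (1024 - 874)*(-572) = 150*(-572) = -85800)
1/(Z + (3190019 + 4093158)/(P + 4186667)) = 1/(-85800 + (3190019 + 4093158)/(-652775 + 4186667)) = 1/(-85800 + 7283177/3533892) = 1/(-303200650423/3533892) = -3533892/303200650423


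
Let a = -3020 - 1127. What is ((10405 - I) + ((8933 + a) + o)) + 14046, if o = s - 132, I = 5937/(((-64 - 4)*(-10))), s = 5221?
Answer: 23335743/680 ≈ 34317.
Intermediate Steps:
I = 5937/680 (I = 5937/((-68*(-10))) = 5937/680 ≈ 8.7309)
o = 5089 (o = 5221 - 132 = 5089)
a = -4147
((10405 - I) + ((8933 + a) + o)) + 14046 = ((10405 - 1*5937/680) + ((8933 - 4147) + 5089)) + 14046 = ((10405 - 5937/680) + (4786 + 5089)) + 14046 = (7069463/680 + 9875) + 14046 = 13784463/680 + 14046 = 23335743/680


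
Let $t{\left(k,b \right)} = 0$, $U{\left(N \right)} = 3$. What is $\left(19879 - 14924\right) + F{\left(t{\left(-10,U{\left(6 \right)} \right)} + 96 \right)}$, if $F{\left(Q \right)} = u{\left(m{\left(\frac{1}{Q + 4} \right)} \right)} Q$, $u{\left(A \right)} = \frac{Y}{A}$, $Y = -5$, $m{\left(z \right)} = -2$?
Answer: $5195$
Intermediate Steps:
$u{\left(A \right)} = - \frac{5}{A}$
$F{\left(Q \right)} = \frac{5 Q}{2}$ ($F{\left(Q \right)} = - \frac{5}{-2} Q = \left(-5\right) \left(- \frac{1}{2}\right) Q = \frac{5 Q}{2}$)
$\left(19879 - 14924\right) + F{\left(t{\left(-10,U{\left(6 \right)} \right)} + 96 \right)} = \left(19879 - 14924\right) + \frac{5 \left(0 + 96\right)}{2} = 4955 + \frac{5}{2} \cdot 96 = 4955 + 240 = 5195$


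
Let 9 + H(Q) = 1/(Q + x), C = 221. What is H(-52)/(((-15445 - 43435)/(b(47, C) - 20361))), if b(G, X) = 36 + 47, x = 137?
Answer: -1936549/625600 ≈ -3.0955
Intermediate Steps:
b(G, X) = 83
H(Q) = -9 + 1/(137 + Q) (H(Q) = -9 + 1/(Q + 137) = -9 + 1/(137 + Q))
H(-52)/(((-15445 - 43435)/(b(47, C) - 20361))) = ((-1232 - 9*(-52))/(137 - 52))/(((-15445 - 43435)/(83 - 20361))) = ((-1232 + 468)/85)/((-58880/(-20278))) = ((1/85)*(-764))/((-58880*(-1/20278))) = -764/(85*29440/10139) = -764/85*10139/29440 = -1936549/625600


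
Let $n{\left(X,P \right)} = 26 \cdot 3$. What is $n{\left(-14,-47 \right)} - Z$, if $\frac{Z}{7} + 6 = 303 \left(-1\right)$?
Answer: $2241$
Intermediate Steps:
$n{\left(X,P \right)} = 78$
$Z = -2163$ ($Z = -42 + 7 \cdot 303 \left(-1\right) = -42 + 7 \left(-303\right) = -42 - 2121 = -2163$)
$n{\left(-14,-47 \right)} - Z = 78 - -2163 = 78 + 2163 = 2241$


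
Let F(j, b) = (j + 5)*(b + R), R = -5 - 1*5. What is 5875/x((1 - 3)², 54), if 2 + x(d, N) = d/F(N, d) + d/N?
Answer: -9358875/3086 ≈ -3032.7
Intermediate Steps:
R = -10 (R = -5 - 5 = -10)
F(j, b) = (-10 + b)*(5 + j) (F(j, b) = (j + 5)*(b - 10) = (5 + j)*(-10 + b) = (-10 + b)*(5 + j))
x(d, N) = -2 + d/N + d/(-50 - 10*N + 5*d + N*d) (x(d, N) = -2 + (d/(-50 - 10*N + 5*d + d*N) + d/N) = -2 + (d/(-50 - 10*N + 5*d + N*d) + d/N) = -2 + (d/N + d/(-50 - 10*N + 5*d + N*d)) = -2 + d/N + d/(-50 - 10*N + 5*d + N*d))
5875/x((1 - 3)², 54) = 5875/(-2 + (1 - 3)²/54 + (1 - 3)²/(-50 - 10*54 + 5*(1 - 3)² + 54*(1 - 3)²)) = 5875/(-2 + (-2)²*(1/54) + (-2)²/(-50 - 540 + 5*(-2)² + 54*(-2)²)) = 5875/(-2 + 4*(1/54) + 4/(-50 - 540 + 5*4 + 54*4)) = 5875/(-2 + 2/27 + 4/(-50 - 540 + 20 + 216)) = 5875/(-2 + 2/27 + 4/(-354)) = 5875/(-2 + 2/27 + 4*(-1/354)) = 5875/(-2 + 2/27 - 2/177) = 5875/(-3086/1593) = 5875*(-1593/3086) = -9358875/3086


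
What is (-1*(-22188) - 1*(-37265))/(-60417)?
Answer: -59453/60417 ≈ -0.98404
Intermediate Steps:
(-1*(-22188) - 1*(-37265))/(-60417) = (22188 + 37265)*(-1/60417) = 59453*(-1/60417) = -59453/60417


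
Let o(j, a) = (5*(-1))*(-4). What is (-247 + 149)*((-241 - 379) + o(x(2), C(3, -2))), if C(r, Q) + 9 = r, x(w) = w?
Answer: 58800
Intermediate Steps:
C(r, Q) = -9 + r
o(j, a) = 20 (o(j, a) = -5*(-4) = 20)
(-247 + 149)*((-241 - 379) + o(x(2), C(3, -2))) = (-247 + 149)*((-241 - 379) + 20) = -98*(-620 + 20) = -98*(-600) = 58800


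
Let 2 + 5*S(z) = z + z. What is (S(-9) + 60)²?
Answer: 3136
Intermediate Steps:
S(z) = -⅖ + 2*z/5 (S(z) = -⅖ + (z + z)/5 = -⅖ + (2*z)/5 = -⅖ + 2*z/5)
(S(-9) + 60)² = ((-⅖ + (⅖)*(-9)) + 60)² = ((-⅖ - 18/5) + 60)² = (-4 + 60)² = 56² = 3136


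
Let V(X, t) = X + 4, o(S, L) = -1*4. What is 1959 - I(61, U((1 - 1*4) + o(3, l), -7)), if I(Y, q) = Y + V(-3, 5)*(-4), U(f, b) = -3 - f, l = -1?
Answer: 1902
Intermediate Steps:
o(S, L) = -4
V(X, t) = 4 + X
I(Y, q) = -4 + Y (I(Y, q) = Y + (4 - 3)*(-4) = Y + 1*(-4) = Y - 4 = -4 + Y)
1959 - I(61, U((1 - 1*4) + o(3, l), -7)) = 1959 - (-4 + 61) = 1959 - 1*57 = 1959 - 57 = 1902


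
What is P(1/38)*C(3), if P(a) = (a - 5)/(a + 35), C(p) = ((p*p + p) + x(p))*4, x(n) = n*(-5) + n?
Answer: 0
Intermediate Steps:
x(n) = -4*n (x(n) = -5*n + n = -4*n)
C(p) = -12*p + 4*p² (C(p) = ((p*p + p) - 4*p)*4 = ((p² + p) - 4*p)*4 = ((p + p²) - 4*p)*4 = (p² - 3*p)*4 = -12*p + 4*p²)
P(a) = (-5 + a)/(35 + a)
P(1/38)*C(3) = ((-5 + 1/38)/(35 + 1/38))*(4*3*(-3 + 3)) = ((-5 + 1/38)/(35 + 1/38))*(4*3*0) = (-189/38/(1331/38))*0 = ((38/1331)*(-189/38))*0 = -189/1331*0 = 0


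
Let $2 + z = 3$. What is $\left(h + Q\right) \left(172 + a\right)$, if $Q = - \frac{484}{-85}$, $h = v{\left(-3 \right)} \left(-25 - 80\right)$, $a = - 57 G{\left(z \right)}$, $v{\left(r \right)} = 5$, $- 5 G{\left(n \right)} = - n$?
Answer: $- \frac{35445223}{425} \approx -83401.0$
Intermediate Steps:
$z = 1$ ($z = -2 + 3 = 1$)
$G{\left(n \right)} = \frac{n}{5}$ ($G{\left(n \right)} = - \frac{\left(-1\right) n}{5} = \frac{n}{5}$)
$a = - \frac{57}{5}$ ($a = - 57 \cdot \frac{1}{5} \cdot 1 = \left(-57\right) \frac{1}{5} = - \frac{57}{5} \approx -11.4$)
$h = -525$ ($h = 5 \left(-25 - 80\right) = 5 \left(-105\right) = -525$)
$Q = \frac{484}{85}$ ($Q = \left(-484\right) \left(- \frac{1}{85}\right) = \frac{484}{85} \approx 5.6941$)
$\left(h + Q\right) \left(172 + a\right) = \left(-525 + \frac{484}{85}\right) \left(172 - \frac{57}{5}\right) = \left(- \frac{44141}{85}\right) \frac{803}{5} = - \frac{35445223}{425}$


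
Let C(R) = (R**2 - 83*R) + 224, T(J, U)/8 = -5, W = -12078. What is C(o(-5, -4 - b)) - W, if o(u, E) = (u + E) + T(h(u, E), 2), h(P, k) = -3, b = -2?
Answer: 18412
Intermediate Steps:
T(J, U) = -40 (T(J, U) = 8*(-5) = -40)
o(u, E) = -40 + E + u (o(u, E) = (u + E) - 40 = (E + u) - 40 = -40 + E + u)
C(R) = 224 + R**2 - 83*R
C(o(-5, -4 - b)) - W = (224 + (-40 + (-4 - 1*(-2)) - 5)**2 - 83*(-40 + (-4 - 1*(-2)) - 5)) - 1*(-12078) = (224 + (-40 + (-4 + 2) - 5)**2 - 83*(-40 + (-4 + 2) - 5)) + 12078 = (224 + (-40 - 2 - 5)**2 - 83*(-40 - 2 - 5)) + 12078 = (224 + (-47)**2 - 83*(-47)) + 12078 = (224 + 2209 + 3901) + 12078 = 6334 + 12078 = 18412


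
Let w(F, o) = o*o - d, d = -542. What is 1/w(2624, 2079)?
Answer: 1/4322783 ≈ 2.3133e-7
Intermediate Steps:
w(F, o) = 542 + o² (w(F, o) = o*o - 1*(-542) = o² + 542 = 542 + o²)
1/w(2624, 2079) = 1/(542 + 2079²) = 1/(542 + 4322241) = 1/4322783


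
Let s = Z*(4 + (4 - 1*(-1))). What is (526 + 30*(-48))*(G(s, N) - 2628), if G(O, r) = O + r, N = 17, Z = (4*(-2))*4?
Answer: 2649686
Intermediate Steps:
Z = -32 (Z = -8*4 = -32)
s = -288 (s = -32*(4 + (4 - 1*(-1))) = -32*(4 + (4 + 1)) = -32*(4 + 5) = -32*9 = -288)
(526 + 30*(-48))*(G(s, N) - 2628) = (526 + 30*(-48))*((-288 + 17) - 2628) = (526 - 1440)*(-271 - 2628) = -914*(-2899) = 2649686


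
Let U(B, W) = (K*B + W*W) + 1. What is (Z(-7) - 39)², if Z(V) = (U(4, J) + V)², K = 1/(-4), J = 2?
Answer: 900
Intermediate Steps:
K = -¼ (K = 1*(-¼) = -¼ ≈ -0.25000)
U(B, W) = 1 + W² - B/4 (U(B, W) = (-B/4 + W*W) + 1 = (-B/4 + W²) + 1 = (W² - B/4) + 1 = 1 + W² - B/4)
Z(V) = (4 + V)² (Z(V) = ((1 + 2² - ¼*4) + V)² = ((1 + 4 - 1) + V)² = (4 + V)²)
(Z(-7) - 39)² = ((4 - 7)² - 39)² = ((-3)² - 39)² = (9 - 39)² = (-30)² = 900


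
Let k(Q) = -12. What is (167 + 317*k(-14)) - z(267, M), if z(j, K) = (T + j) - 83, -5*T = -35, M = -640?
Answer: -3828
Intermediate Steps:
T = 7 (T = -⅕*(-35) = 7)
z(j, K) = -76 + j (z(j, K) = (7 + j) - 83 = -76 + j)
(167 + 317*k(-14)) - z(267, M) = (167 + 317*(-12)) - (-76 + 267) = (167 - 3804) - 1*191 = -3637 - 191 = -3828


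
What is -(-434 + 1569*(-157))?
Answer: 246767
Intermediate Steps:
-(-434 + 1569*(-157)) = -(-434 - 246333) = -1*(-246767) = 246767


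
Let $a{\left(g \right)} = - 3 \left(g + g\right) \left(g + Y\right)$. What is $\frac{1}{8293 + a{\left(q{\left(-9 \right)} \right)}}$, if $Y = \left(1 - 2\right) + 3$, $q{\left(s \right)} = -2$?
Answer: $\frac{1}{8293} \approx 0.00012058$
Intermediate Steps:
$Y = 2$ ($Y = -1 + 3 = 2$)
$a{\left(g \right)} = - 6 g \left(2 + g\right)$ ($a{\left(g \right)} = - 3 \left(g + g\right) \left(g + 2\right) = - 3 \cdot 2 g \left(2 + g\right) = - 6 g \left(2 + g\right)$)
$\frac{1}{8293 + a{\left(q{\left(-9 \right)} \right)}} = \frac{1}{8293 - - 12 \left(2 - 2\right)} = \frac{1}{8293 - \left(-12\right) 0} = \frac{1}{8293 + 0} = \frac{1}{8293}$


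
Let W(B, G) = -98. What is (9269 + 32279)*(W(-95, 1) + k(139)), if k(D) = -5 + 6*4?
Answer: -3282292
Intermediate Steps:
k(D) = 19 (k(D) = -5 + 24 = 19)
(9269 + 32279)*(W(-95, 1) + k(139)) = (9269 + 32279)*(-98 + 19) = 41548*(-79) = -3282292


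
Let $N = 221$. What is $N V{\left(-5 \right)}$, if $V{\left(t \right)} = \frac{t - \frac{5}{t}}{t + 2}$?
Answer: $\frac{884}{3} \approx 294.67$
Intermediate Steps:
$V{\left(t \right)} = \frac{t - \frac{5}{t}}{2 + t}$
$N V{\left(-5 \right)} = 221 \frac{-5 + \left(-5\right)^{2}}{\left(-5\right) \left(2 - 5\right)} = 221 \left(- \frac{-5 + 25}{5 \left(-3\right)}\right) = 221 \left(\left(- \frac{1}{5}\right) \left(- \frac{1}{3}\right) 20\right) = 221 \cdot \frac{4}{3} = \frac{884}{3}$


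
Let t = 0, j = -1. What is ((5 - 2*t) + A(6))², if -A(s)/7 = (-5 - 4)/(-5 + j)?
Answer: 121/4 ≈ 30.250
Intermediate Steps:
A(s) = -21/2 (A(s) = -7*(-5 - 4)/(-5 - 1) = -(-63)/(-6) = -(-63)*(-1)/6 = -7*3/2 = -21/2)
((5 - 2*t) + A(6))² = ((5 - 2*0) - 21/2)² = ((5 + 0) - 21/2)² = (5 - 21/2)² = (-11/2)² = 121/4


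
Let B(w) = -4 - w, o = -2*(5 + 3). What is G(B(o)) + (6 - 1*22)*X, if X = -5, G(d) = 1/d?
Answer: 961/12 ≈ 80.083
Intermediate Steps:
o = -16 (o = -2*8 = -16)
G(B(o)) + (6 - 1*22)*X = 1/(-4 - 1*(-16)) + (6 - 1*22)*(-5) = 1/(-4 + 16) + (6 - 22)*(-5) = 1/12 - 16*(-5) = 1/12 + 80 = 961/12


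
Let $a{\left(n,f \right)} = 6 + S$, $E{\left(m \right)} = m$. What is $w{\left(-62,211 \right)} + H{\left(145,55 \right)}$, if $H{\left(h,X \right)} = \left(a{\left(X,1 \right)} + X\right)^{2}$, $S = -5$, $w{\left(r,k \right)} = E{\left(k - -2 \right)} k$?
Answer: $48079$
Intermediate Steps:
$w{\left(r,k \right)} = k \left(2 + k\right)$ ($w{\left(r,k \right)} = \left(k - -2\right) k = \left(k + 2\right) k = \left(2 + k\right) k = k \left(2 + k\right)$)
$a{\left(n,f \right)} = 1$ ($a{\left(n,f \right)} = 6 - 5 = 1$)
$H{\left(h,X \right)} = \left(1 + X\right)^{2}$
$w{\left(-62,211 \right)} + H{\left(145,55 \right)} = 211 \left(2 + 211\right) + \left(1 + 55\right)^{2} = 211 \cdot 213 + 56^{2} = 44943 + 3136 = 48079$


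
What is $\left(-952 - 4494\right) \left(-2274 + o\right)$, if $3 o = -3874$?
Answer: $\frac{58250416}{3} \approx 1.9417 \cdot 10^{7}$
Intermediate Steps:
$o = - \frac{3874}{3}$ ($o = \frac{1}{3} \left(-3874\right) = - \frac{3874}{3} \approx -1291.3$)
$\left(-952 - 4494\right) \left(-2274 + o\right) = \left(-952 - 4494\right) \left(-2274 - \frac{3874}{3}\right) = \left(-5446\right) \left(- \frac{10696}{3}\right) = \frac{58250416}{3}$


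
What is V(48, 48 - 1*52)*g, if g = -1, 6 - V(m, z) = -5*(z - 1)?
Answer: 19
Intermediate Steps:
V(m, z) = 1 + 5*z (V(m, z) = 6 - (-5)*(z - 1) = 6 - (-5)*(-1 + z) = 6 - (5 - 5*z) = 6 + (-5 + 5*z) = 1 + 5*z)
V(48, 48 - 1*52)*g = (1 + 5*(48 - 1*52))*(-1) = (1 + 5*(48 - 52))*(-1) = (1 + 5*(-4))*(-1) = (1 - 20)*(-1) = -19*(-1) = 19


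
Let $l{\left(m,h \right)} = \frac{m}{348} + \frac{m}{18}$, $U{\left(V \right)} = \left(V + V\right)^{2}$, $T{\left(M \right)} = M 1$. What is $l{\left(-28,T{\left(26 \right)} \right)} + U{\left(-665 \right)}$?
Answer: $\frac{461682473}{261} \approx 1.7689 \cdot 10^{6}$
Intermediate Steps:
$T{\left(M \right)} = M$
$U{\left(V \right)} = 4 V^{2}$ ($U{\left(V \right)} = \left(2 V\right)^{2} = 4 V^{2}$)
$l{\left(m,h \right)} = \frac{61 m}{1044}$ ($l{\left(m,h \right)} = m \frac{1}{348} + m \frac{1}{18} = \frac{m}{348} + \frac{m}{18} = \frac{61 m}{1044}$)
$l{\left(-28,T{\left(26 \right)} \right)} + U{\left(-665 \right)} = \frac{61}{1044} \left(-28\right) + 4 \left(-665\right)^{2} = - \frac{427}{261} + 4 \cdot 442225 = - \frac{427}{261} + 1768900 = \frac{461682473}{261}$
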